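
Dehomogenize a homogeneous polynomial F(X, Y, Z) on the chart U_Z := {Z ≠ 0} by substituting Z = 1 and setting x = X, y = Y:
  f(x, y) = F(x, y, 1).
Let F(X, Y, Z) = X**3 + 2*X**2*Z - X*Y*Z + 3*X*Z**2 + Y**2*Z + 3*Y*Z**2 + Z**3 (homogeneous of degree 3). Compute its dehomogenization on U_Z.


f(x, y) = x**3 + 2*x**2 - x*y + 3*x + y**2 + 3*y + 1

On U_Z we set Z = 1. Each monomial c·X^i·Y^j·Z^k in F becomes c·x^i·y^j·1^k = c·x^i·y^j.
Substituting Z = 1: F(X, Y, 1) = x**3 + 2*x**2 - x*y + 3*x + y**2 + 3*y + 1.
Note: deg(f) ≤ deg(F) = 3; strict inequality happens when F is divisible by Z (lost terms).


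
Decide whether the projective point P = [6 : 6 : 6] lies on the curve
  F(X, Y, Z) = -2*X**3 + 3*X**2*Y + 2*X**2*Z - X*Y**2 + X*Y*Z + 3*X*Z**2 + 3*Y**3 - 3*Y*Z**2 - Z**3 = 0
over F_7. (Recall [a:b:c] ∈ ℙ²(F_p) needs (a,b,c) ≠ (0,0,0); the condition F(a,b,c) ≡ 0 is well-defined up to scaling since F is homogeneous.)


F(6,6,6) ≡ 2 (mod 7); P is NOT on the curve.

Evaluate F(6, 6, 6) term-by-term (mod 7).
  -2*X**3 ↦ -2·216·1·1 = -432
  3*X**2*Y ↦ 3·36·6·1 = 648
  2*X**2*Z ↦ 2·36·1·6 = 432
  -X*Y**2 ↦ -1·6·36·1 = -216
  X*Y*Z ↦ 1·6·6·6 = 216
  3*X*Z**2 ↦ 3·6·1·36 = 648
  3*Y**3 ↦ 3·1·216·1 = 648
  -3*Y*Z**2 ↦ -3·1·6·36 = -648
  -Z**3 ↦ -1·1·1·216 = -216
Sum: F(6, 6, 6) = (-432) + (648) + (432) + (-216) + (216) + (648) + (648) + (-648) + (-216) = 1080.
Reducing mod 7: 1080 ≡ 2 (mod 7).
Since F(a, b, c) ≡ 2 ≠ 0 (mod 7), P does NOT lie on the curve.


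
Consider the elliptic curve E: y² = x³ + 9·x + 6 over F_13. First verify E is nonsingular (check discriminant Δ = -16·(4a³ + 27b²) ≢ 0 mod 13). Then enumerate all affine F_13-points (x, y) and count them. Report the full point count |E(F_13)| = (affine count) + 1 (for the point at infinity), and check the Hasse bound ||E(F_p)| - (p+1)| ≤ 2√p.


Affine points = {(1, 4), (1, 9), (6, 4), (6, 9), (7, 3), (7, 10), (9, 6), (9, 7), (10, 2), (10, 11), (12, 3), (12, 10)}; affine count = 12; |E(F_13)| = 13.

Discriminant check: Δ ∝ 4a³ + 27b² = 4·9³ + 27·6² = 4·729 + 27·36 ≡ 1 (mod 13). Nonzero ⇒ E is nonsingular.
For each x ∈ F_13, compute rhs = x³ + 9·x + 6 mod 13, then count y ∈ F_13 with y² ≡ rhs.
  x = 0: rhs = 6, matching y values: none (0 points).
  x = 1: rhs = 3, matching y values: 4, 9 (2 points).
  x = 2: rhs = 6, matching y values: none (0 points).
  x = 3: rhs = 8, matching y values: none (0 points).
  x = 4: rhs = 2, matching y values: none (0 points).
  x = 5: rhs = 7, matching y values: none (0 points).
  x = 6: rhs = 3, matching y values: 4, 9 (2 points).
  x = 7: rhs = 9, matching y values: 3, 10 (2 points).
  x = 8: rhs = 5, matching y values: none (0 points).
  x = 9: rhs = 10, matching y values: 6, 7 (2 points).
  x = 10: rhs = 4, matching y values: 2, 11 (2 points).
  x = 11: rhs = 6, matching y values: none (0 points).
  x = 12: rhs = 9, matching y values: 3, 10 (2 points).
Total affine count: 12.
Full point count |E(F_13)| = 12 + 1 = 13.
Hasse bound: |13 − (13+1)| = |-1| = 1 ≤ 2√13 ≈ 7.2111 ✓.


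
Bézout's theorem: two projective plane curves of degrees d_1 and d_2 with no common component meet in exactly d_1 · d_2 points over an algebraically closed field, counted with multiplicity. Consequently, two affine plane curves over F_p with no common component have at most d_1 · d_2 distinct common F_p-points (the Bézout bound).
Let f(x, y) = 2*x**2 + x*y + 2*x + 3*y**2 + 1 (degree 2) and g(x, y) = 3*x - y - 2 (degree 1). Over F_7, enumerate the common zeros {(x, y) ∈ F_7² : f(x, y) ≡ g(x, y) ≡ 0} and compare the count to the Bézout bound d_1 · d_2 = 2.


Common zeros: ∅; count = 0; Bézout bound = 2.

deg(f) = 2, deg(g) = 1, so Bézout bound = 2.
Scan x ∈ F_7. For each x, list the y ∈ F_7 with f(x, y) ≡ 0 and those with g(x, y) ≡ 0 (mod 7); the common zeros in that column are the intersection.
  x = 0: f ≡ 0 at y ∈ {3, 4}; g ≡ 0 at y ∈ {5}; common: ∅.
  x = 1: f ≡ 0 at y ∈ {3, 6}; g ≡ 0 at y ∈ {1}; common: ∅.
  x = 2: f ≡ 0 at y ∈ {5, 6}; g ≡ 0 at y ∈ {4}; common: ∅.
  x = 3: f ≡ 0 at y ∈ ∅; g ≡ 0 at y ∈ {0}; common: ∅.
  x = 4: f ≡ 0 at y ∈ {4}; g ≡ 0 at y ∈ {3}; common: ∅.
  x = 5: f ≡ 0 at y ∈ {5}; g ≡ 0 at y ∈ {6}; common: ∅.
  x = 6: f ≡ 0 at y ∈ ∅; g ≡ 0 at y ∈ {2}; common: ∅.
Collecting: common zeros = ∅, so the count is 0.
Comparison with the Bézout bound: 0 ≤ 2 = deg(f)·deg(g), as expected for curves with no common component (the affine F_7-count falls short of the bound because intersections may lie at infinity, over extension fields, or carry multiplicity).


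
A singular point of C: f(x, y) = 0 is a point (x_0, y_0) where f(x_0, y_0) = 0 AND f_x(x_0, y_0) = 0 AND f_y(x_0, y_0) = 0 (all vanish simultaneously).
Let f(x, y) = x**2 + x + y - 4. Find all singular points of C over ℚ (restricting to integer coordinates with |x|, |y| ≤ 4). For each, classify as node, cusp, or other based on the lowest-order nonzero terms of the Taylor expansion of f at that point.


No singular points in the scanned grid; C is smooth there.

Compute partial derivatives:
  f_x = 2*x + 1.
  f_y = 1.
f_y = 1 is a nonzero constant, so f_y never vanishes: no point (x, y) can satisfy f = f_x = f_y = 0. In particular no (x, y) ∈ {−4, ..., 4}² is singular; the curve is smooth.


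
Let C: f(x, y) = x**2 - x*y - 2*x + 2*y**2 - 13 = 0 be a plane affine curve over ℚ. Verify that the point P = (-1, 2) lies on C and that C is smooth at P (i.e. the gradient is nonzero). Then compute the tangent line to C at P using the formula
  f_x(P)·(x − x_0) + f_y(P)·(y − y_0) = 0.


Tangent line at P: -6*x + 9*y - 24 = 0.

Step 1: f(-1, 2) = 0, so P lies on C.
Step 2: partial derivatives
  f_x(x, y) = 2*x - y - 2, f_y(x, y) = -x + 4*y.
  f_x(P) = -6, f_y(P) = 9 (gradient nonzero, so P is smooth).
Step 3: tangent line at P: -6·(x − -1) + 9·(y − 2) = 0.
Expanding: -6*x + 9*y - 24 = 0.


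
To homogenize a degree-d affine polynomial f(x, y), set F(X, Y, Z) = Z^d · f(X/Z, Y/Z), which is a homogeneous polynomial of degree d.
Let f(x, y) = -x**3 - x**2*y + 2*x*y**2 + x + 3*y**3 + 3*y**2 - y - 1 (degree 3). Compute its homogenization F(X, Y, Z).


F(X, Y, Z) = -X**3 - X**2*Y + 2*X*Y**2 + X*Z**2 + 3*Y**3 + 3*Y**2*Z - Y*Z**2 - Z**3

deg(f) = 3.
Substitute x = X/Z, y = Y/Z into f, then multiply by Z^3.
  monomial -1·x^3·y^0 ↦ -1·X^3·Y^0·Z^0.
  monomial -1·x^2·y^1 ↦ -1·X^2·Y^1·Z^0.
  monomial 2·x^1·y^2 ↦ 2·X^1·Y^2·Z^0.
  monomial 1·x^1·y^0 ↦ 1·X^1·Y^0·Z^2.
  monomial 3·x^0·y^3 ↦ 3·X^0·Y^3·Z^0.
  monomial 3·x^0·y^2 ↦ 3·X^0·Y^2·Z^1.
  monomial -1·x^0·y^1 ↦ -1·X^0·Y^1·Z^2.
  monomial -1·x^0·y^0 ↦ -1·X^0·Y^0·Z^3.
Collecting: F(X, Y, Z) = -X**3 - X**2*Y + 2*X*Y**2 + X*Z**2 + 3*Y**3 + 3*Y**2*Z - Y*Z**2 - Z**3.


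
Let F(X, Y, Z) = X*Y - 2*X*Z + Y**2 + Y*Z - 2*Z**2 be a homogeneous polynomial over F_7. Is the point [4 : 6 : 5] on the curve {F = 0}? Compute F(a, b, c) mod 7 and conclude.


F(4,6,5) ≡ 0 (mod 7); P is on the curve.

Evaluate F(4, 6, 5) term-by-term (mod 7).
  X*Y ↦ 1·4·6·1 = 24
  -2*X*Z ↦ -2·4·1·5 = -40
  Y**2 ↦ 1·1·36·1 = 36
  Y*Z ↦ 1·1·6·5 = 30
  -2*Z**2 ↦ -2·1·1·25 = -50
Sum: F(4, 6, 5) = (24) + (-40) + (36) + (30) + (-50) = 0.
Reducing mod 7: 0 ≡ 0 (mod 7).
Since F(a, b, c) ≡ 0 (mod 7), P lies on the curve.


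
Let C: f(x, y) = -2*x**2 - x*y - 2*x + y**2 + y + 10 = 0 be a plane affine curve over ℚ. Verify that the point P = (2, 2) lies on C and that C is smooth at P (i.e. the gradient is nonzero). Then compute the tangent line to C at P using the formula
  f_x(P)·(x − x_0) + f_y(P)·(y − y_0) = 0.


Tangent line at P: -12*x + 3*y + 18 = 0.

Step 1: f(2, 2) = 0, so P lies on C.
Step 2: partial derivatives
  f_x(x, y) = -4*x - y - 2, f_y(x, y) = -x + 2*y + 1.
  f_x(P) = -12, f_y(P) = 3 (gradient nonzero, so P is smooth).
Step 3: tangent line at P: -12·(x − 2) + 3·(y − 2) = 0.
Expanding: -12*x + 3*y + 18 = 0.


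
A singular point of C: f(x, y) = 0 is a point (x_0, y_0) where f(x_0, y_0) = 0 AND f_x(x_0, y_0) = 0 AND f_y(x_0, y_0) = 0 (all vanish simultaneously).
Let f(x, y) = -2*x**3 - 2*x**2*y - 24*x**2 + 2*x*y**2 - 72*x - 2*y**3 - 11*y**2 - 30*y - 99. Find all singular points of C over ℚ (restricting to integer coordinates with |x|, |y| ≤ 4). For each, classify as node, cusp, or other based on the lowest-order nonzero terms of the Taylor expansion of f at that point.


Singular points: {(-3, -3)}; classification: cusp.

Compute partial derivatives:
  f_x = -6*x**2 - 4*x*y - 48*x + 2*y**2 - 72.
  f_y = -2*x**2 + 4*x*y - 6*y**2 - 22*y - 30.
Scan x_0 ∈ {−4, ..., 4}. For each x_0, f_y(x_0, y) is a polynomial in y; find its integer roots y ∈ {−4, ..., 4}, then test f_x and f at those candidates.
  x = -4: f_y(-4, y) = -6*y**2 - 38*y - 62; no integer root y with |y| ≤ 4.
  x = -3: f_y(-3, y) = -6*y**2 - 34*y - 48; vanishes at y ∈ {-3}. (-3, -3): f_x = 0, f = 0 — SINGULAR.
  x = -2: f_y(-2, y) = -6*y**2 - 30*y - 38; no integer root y with |y| ≤ 4.
  x = -1: f_y(-1, y) = -6*y**2 - 26*y - 32; no integer root y with |y| ≤ 4.
  x = 0: f_y(0, y) = -6*y**2 - 22*y - 30; no integer root y with |y| ≤ 4.
  x = 1: f_y(1, y) = -6*y**2 - 18*y - 32; no integer root y with |y| ≤ 4.
  x = 2: f_y(2, y) = -6*y**2 - 14*y - 38; no integer root y with |y| ≤ 4.
  x = 3: f_y(3, y) = -6*y**2 - 10*y - 48; no integer root y with |y| ≤ 4.
  x = 4: f_y(4, y) = -6*y**2 - 6*y - 62; no integer root y with |y| ≤ 4.
Only singular point on the grid: (-3, -3).
Classify: substitute x = -3 + u, y = -3 + v and expand: f = -2*u**3 - 2*u**2*v + 2*u*v**2 - 2*v**3 + v**2.
No constant or linear terms (consistent with a singular point). Quadratic part: v**2. Cubic part: -2*u**3 - 2*u**2*v + 2*u*v**2 - 2*v**3.
The quadratic part v**2 is a perfect square, so there is a single (double) tangent line v = 0, i.e. y = -3. Restricting the cubic part to that line (v = 0) leaves -2*u**3 ≠ 0, so f is not divisible by v and the branch is v² ≈ 2*u**3 to lowest order — this is a cusp.
Classification: cusp.


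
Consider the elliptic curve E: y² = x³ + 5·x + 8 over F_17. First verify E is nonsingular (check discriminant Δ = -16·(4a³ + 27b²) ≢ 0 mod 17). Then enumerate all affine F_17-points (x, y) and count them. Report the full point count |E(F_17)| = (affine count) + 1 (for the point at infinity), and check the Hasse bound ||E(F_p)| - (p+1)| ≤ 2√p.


Affine points = {(0, 5), (0, 12), (2, 3), (2, 14), (3, 4), (3, 13), (6, 4), (6, 13), (8, 4), (8, 13), (9, 0), (10, 2), (10, 15), (11, 0), (13, 3), (13, 14), (14, 0), (16, 6), (16, 11)}; affine count = 19; |E(F_17)| = 20.

Discriminant check: Δ ∝ 4a³ + 27b² = 4·5³ + 27·8² = 4·125 + 27·64 ≡ 1 (mod 17). Nonzero ⇒ E is nonsingular.
For each x ∈ F_17, compute rhs = x³ + 5·x + 8 mod 17, then count y ∈ F_17 with y² ≡ rhs.
  x = 0: rhs = 8, matching y values: 5, 12 (2 points).
  x = 1: rhs = 14, matching y values: none (0 points).
  x = 2: rhs = 9, matching y values: 3, 14 (2 points).
  x = 3: rhs = 16, matching y values: 4, 13 (2 points).
  x = 4: rhs = 7, matching y values: none (0 points).
  x = 5: rhs = 5, matching y values: none (0 points).
  x = 6: rhs = 16, matching y values: 4, 13 (2 points).
  x = 7: rhs = 12, matching y values: none (0 points).
  x = 8: rhs = 16, matching y values: 4, 13 (2 points).
  x = 9: rhs = 0, matching y values: 0 (1 points).
  x = 10: rhs = 4, matching y values: 2, 15 (2 points).
  x = 11: rhs = 0, matching y values: 0 (1 points).
  x = 12: rhs = 11, matching y values: none (0 points).
  x = 13: rhs = 9, matching y values: 3, 14 (2 points).
  x = 14: rhs = 0, matching y values: 0 (1 points).
  x = 15: rhs = 7, matching y values: none (0 points).
  x = 16: rhs = 2, matching y values: 6, 11 (2 points).
Total affine count: 19.
Full point count |E(F_17)| = 19 + 1 = 20.
Hasse bound: |20 − (17+1)| = |2| = 2 ≤ 2√17 ≈ 8.2462 ✓.


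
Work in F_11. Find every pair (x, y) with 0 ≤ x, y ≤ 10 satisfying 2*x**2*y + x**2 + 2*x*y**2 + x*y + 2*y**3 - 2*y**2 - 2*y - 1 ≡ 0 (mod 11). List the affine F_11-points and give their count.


Affine F_11-points: {(1, 0), (1, 4), (1, 7), (2, 3), (3, 1), (3, 7), (5, 9), (6, 3), (6, 4), (6, 10), (7, 1), (8, 9), (10, 0)}; count = 13.

For each of the 121 pairs (x, y) ∈ F_11², evaluate f(x, y) mod 11. Record the zeros.
  x = 0: [0↦10, 1↦8, 2↦3, 3↦7, 4↦10, 5↦2, 6↦6, 7↦1, 8↦10, 9↦1, 10↦8]  zeros at y ∈ ∅
  x = 1: [0↦0, 1↦3, 2↦7, 3↦2, 4↦0, 5↦2, 6↦9, 7↦0, 8↦9, 9↦4, 10↦8]  zeros at y ∈ {0, 4, 7}
  x = 2: [0↦3, 1↦4, 2↦10, 3↦0, 4↦8, 5↦2, 6↦5, 7↦7, 8↦9, 9↦1, 10↦6]  zeros at y ∈ {3}
  x = 3: [0↦8, 1↦0, 2↦1, 3↦1, 4↦1, 5↦2, 6↦5, 7↦0, 8↦10, 9↦3, 10↦2]  zeros at y ∈ {1, 7}
  x = 4: [0↦4, 1↦2, 2↦2, 3↦5, 4↦1, 5↦2, 6↦9, 7↦1, 8↦1, 9↦10, 10↦7]  zeros at y ∈ ∅
  x = 5: [0↦2, 1↦10, 2↦2, 3↦1, 4↦8, 5↦2, 6↦6, 7↦10, 8↦4, 9↦0, 10↦10]  zeros at y ∈ {9}
  x = 6: [0↦2, 1↦2, 2↦1, 3↦0, 4↦0, 5↦2, 6↦7, 7↦5, 8↦8, 9↦6, 10↦0]  zeros at y ∈ {3, 4, 10}
  x = 7: [0↦4, 1↦0, 2↦10, 3↦2, 4↦10, 5↦2, 6↦1, 7↦8, 8↦2, 9↦6, 10↦10]  zeros at y ∈ {1}
  x = 8: [0↦8, 1↦4, 2↦7, 3↦7, 4↦5, 5↦2, 6↦10, 7↦8, 8↦8, 9↦0, 10↦7]  zeros at y ∈ {9}
  x = 9: [0↦3, 1↦3, 2↦3, 3↦4, 4↦7, 5↦2, 6↦1, 7↦5, 8↦4, 9↦10, 10↦2]  zeros at y ∈ ∅
  x = 10: [0↦0, 1↦8, 2↦9, 3↦4, 4↦5, 5↦2, 6↦7, 7↦10, 8↦1, 9↦3, 10↦6]  zeros at y ∈ {0}
Collecting zeros: affine points = {(1, 0), (1, 4), (1, 7), (2, 3), (3, 1), (3, 7), (5, 9), (6, 3), (6, 4), (6, 10), (7, 1), (8, 9), (10, 0)}.
Total count |C(F_11)_aff| = 13.


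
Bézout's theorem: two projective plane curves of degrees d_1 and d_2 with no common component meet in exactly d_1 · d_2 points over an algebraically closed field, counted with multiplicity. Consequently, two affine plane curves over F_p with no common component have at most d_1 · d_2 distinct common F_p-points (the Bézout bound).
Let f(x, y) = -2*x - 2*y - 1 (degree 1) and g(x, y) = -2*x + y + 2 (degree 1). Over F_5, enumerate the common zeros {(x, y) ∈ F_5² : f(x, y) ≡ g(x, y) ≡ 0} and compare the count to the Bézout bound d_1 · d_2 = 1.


Common zeros: {(3, 4)}; count = 1; Bézout bound = 1.

deg(f) = 1, deg(g) = 1, so Bézout bound = 1.
Scan x ∈ F_5. For each x, list the y ∈ F_5 with f(x, y) ≡ 0 and those with g(x, y) ≡ 0 (mod 5); the common zeros in that column are the intersection.
  x = 0: f ≡ 0 at y ∈ {2}; g ≡ 0 at y ∈ {3}; common: ∅.
  x = 1: f ≡ 0 at y ∈ {1}; g ≡ 0 at y ∈ {0}; common: ∅.
  x = 2: f ≡ 0 at y ∈ {0}; g ≡ 0 at y ∈ {2}; common: ∅.
  x = 3: f ≡ 0 at y ∈ {4}; g ≡ 0 at y ∈ {4}; common: {4}.
  x = 4: f ≡ 0 at y ∈ {3}; g ≡ 0 at y ∈ {1}; common: ∅.
Collecting: common zeros = {(3, 4)}, so the count is 1.
Comparison with the Bézout bound: 1 ≤ 1 = deg(f)·deg(g), as expected for curves with no common component (the bound is attained).


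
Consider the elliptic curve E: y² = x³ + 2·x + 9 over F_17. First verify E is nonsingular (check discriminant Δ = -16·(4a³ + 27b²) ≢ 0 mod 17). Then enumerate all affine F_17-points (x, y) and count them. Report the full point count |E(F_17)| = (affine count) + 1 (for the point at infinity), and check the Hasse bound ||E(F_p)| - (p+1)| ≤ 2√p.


Affine points = {(0, 3), (0, 14), (2, 2), (2, 15), (3, 5), (3, 12), (4, 8), (4, 9), (5, 5), (5, 12), (6, 4), (6, 13), (7, 3), (7, 14), (9, 5), (9, 12), (10, 3), (10, 14), (11, 6), (11, 11)}; affine count = 20; |E(F_17)| = 21.

Discriminant check: Δ ∝ 4a³ + 27b² = 4·2³ + 27·9² = 4·8 + 27·81 ≡ 9 (mod 17). Nonzero ⇒ E is nonsingular.
For each x ∈ F_17, compute rhs = x³ + 2·x + 9 mod 17, then count y ∈ F_17 with y² ≡ rhs.
  x = 0: rhs = 9, matching y values: 3, 14 (2 points).
  x = 1: rhs = 12, matching y values: none (0 points).
  x = 2: rhs = 4, matching y values: 2, 15 (2 points).
  x = 3: rhs = 8, matching y values: 5, 12 (2 points).
  x = 4: rhs = 13, matching y values: 8, 9 (2 points).
  x = 5: rhs = 8, matching y values: 5, 12 (2 points).
  x = 6: rhs = 16, matching y values: 4, 13 (2 points).
  x = 7: rhs = 9, matching y values: 3, 14 (2 points).
  x = 8: rhs = 10, matching y values: none (0 points).
  x = 9: rhs = 8, matching y values: 5, 12 (2 points).
  x = 10: rhs = 9, matching y values: 3, 14 (2 points).
  x = 11: rhs = 2, matching y values: 6, 11 (2 points).
  x = 12: rhs = 10, matching y values: none (0 points).
  x = 13: rhs = 5, matching y values: none (0 points).
  x = 14: rhs = 10, matching y values: none (0 points).
  x = 15: rhs = 14, matching y values: none (0 points).
  x = 16: rhs = 6, matching y values: none (0 points).
Total affine count: 20.
Full point count |E(F_17)| = 20 + 1 = 21.
Hasse bound: |21 − (17+1)| = |3| = 3 ≤ 2√17 ≈ 8.2462 ✓.


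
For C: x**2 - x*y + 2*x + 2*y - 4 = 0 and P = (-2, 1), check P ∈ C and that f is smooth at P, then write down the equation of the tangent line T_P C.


Tangent line at P: -3*x + 4*y - 10 = 0.

Step 1: f(-2, 1) = 0, so P lies on C.
Step 2: partial derivatives
  f_x(x, y) = 2*x - y + 2, f_y(x, y) = 2 - x.
  f_x(P) = -3, f_y(P) = 4 (gradient nonzero, so P is smooth).
Step 3: tangent line at P: -3·(x − -2) + 4·(y − 1) = 0.
Expanding: -3*x + 4*y - 10 = 0.


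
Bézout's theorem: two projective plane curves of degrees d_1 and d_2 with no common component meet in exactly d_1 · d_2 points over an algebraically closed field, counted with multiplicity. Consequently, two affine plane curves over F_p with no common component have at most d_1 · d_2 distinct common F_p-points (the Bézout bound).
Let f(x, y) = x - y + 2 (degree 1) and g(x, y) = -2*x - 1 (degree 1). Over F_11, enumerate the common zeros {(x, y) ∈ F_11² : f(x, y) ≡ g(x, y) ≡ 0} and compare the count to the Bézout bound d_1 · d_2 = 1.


Common zeros: {(5, 7)}; count = 1; Bézout bound = 1.

deg(f) = 1, deg(g) = 1, so Bézout bound = 1.
Scan x ∈ F_11. For each x, list the y ∈ F_11 with f(x, y) ≡ 0 and those with g(x, y) ≡ 0 (mod 11); the common zeros in that column are the intersection.
  x = 0: f ≡ 0 at y ∈ {2}; g ≡ 0 at y ∈ ∅; common: ∅.
  x = 1: f ≡ 0 at y ∈ {3}; g ≡ 0 at y ∈ ∅; common: ∅.
  x = 2: f ≡ 0 at y ∈ {4}; g ≡ 0 at y ∈ ∅; common: ∅.
  x = 3: f ≡ 0 at y ∈ {5}; g ≡ 0 at y ∈ ∅; common: ∅.
  x = 4: f ≡ 0 at y ∈ {6}; g ≡ 0 at y ∈ ∅; common: ∅.
  x = 5: f ≡ 0 at y ∈ {7}; g ≡ 0 at y ∈ {0, 1, 2, 3, 4, 5, 6, 7, 8, 9, 10}; common: {7}.
  x = 6: f ≡ 0 at y ∈ {8}; g ≡ 0 at y ∈ ∅; common: ∅.
  x = 7: f ≡ 0 at y ∈ {9}; g ≡ 0 at y ∈ ∅; common: ∅.
  x = 8: f ≡ 0 at y ∈ {10}; g ≡ 0 at y ∈ ∅; common: ∅.
  x = 9: f ≡ 0 at y ∈ {0}; g ≡ 0 at y ∈ ∅; common: ∅.
  x = 10: f ≡ 0 at y ∈ {1}; g ≡ 0 at y ∈ ∅; common: ∅.
Collecting: common zeros = {(5, 7)}, so the count is 1.
Comparison with the Bézout bound: 1 ≤ 1 = deg(f)·deg(g), as expected for curves with no common component (the bound is attained).


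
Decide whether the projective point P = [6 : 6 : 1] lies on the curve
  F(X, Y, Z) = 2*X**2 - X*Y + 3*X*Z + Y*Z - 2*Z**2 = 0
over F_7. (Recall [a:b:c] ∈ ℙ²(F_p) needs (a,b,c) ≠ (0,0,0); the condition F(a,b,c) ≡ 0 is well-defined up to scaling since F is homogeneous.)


F(6,6,1) ≡ 2 (mod 7); P is NOT on the curve.

Evaluate F(6, 6, 1) term-by-term (mod 7).
  2*X**2 ↦ 2·36·1·1 = 72
  -X*Y ↦ -1·6·6·1 = -36
  3*X*Z ↦ 3·6·1·1 = 18
  Y*Z ↦ 1·1·6·1 = 6
  -2*Z**2 ↦ -2·1·1·1 = -2
Sum: F(6, 6, 1) = (72) + (-36) + (18) + (6) + (-2) = 58.
Reducing mod 7: 58 ≡ 2 (mod 7).
Since F(a, b, c) ≡ 2 ≠ 0 (mod 7), P does NOT lie on the curve.


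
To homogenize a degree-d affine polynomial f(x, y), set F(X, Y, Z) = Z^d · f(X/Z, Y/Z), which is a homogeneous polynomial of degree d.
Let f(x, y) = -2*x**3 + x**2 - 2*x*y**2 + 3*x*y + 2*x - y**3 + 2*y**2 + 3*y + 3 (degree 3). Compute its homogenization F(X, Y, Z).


F(X, Y, Z) = -2*X**3 + X**2*Z - 2*X*Y**2 + 3*X*Y*Z + 2*X*Z**2 - Y**3 + 2*Y**2*Z + 3*Y*Z**2 + 3*Z**3

deg(f) = 3.
Substitute x = X/Z, y = Y/Z into f, then multiply by Z^3.
  monomial -2·x^3·y^0 ↦ -2·X^3·Y^0·Z^0.
  monomial 1·x^2·y^0 ↦ 1·X^2·Y^0·Z^1.
  monomial -2·x^1·y^2 ↦ -2·X^1·Y^2·Z^0.
  monomial 3·x^1·y^1 ↦ 3·X^1·Y^1·Z^1.
  monomial 2·x^1·y^0 ↦ 2·X^1·Y^0·Z^2.
  monomial -1·x^0·y^3 ↦ -1·X^0·Y^3·Z^0.
  monomial 2·x^0·y^2 ↦ 2·X^0·Y^2·Z^1.
  monomial 3·x^0·y^1 ↦ 3·X^0·Y^1·Z^2.
  monomial 3·x^0·y^0 ↦ 3·X^0·Y^0·Z^3.
Collecting: F(X, Y, Z) = -2*X**3 + X**2*Z - 2*X*Y**2 + 3*X*Y*Z + 2*X*Z**2 - Y**3 + 2*Y**2*Z + 3*Y*Z**2 + 3*Z**3.


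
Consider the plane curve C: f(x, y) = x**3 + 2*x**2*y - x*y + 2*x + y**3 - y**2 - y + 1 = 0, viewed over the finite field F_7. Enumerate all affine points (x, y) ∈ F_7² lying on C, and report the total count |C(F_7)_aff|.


Affine F_7-points: {(0, 1), (0, 6), (4, 5), (6, 1)}; count = 4.

For each of the 49 pairs (x, y) ∈ F_7², evaluate f(x, y) mod 7. Record the zeros.
  x = 0: [0↦1, 1↦0, 2↦3, 3↦2, 4↦3, 5↦5, 6↦0]  zeros at y ∈ {1, 6}
  x = 1: [0↦4, 1↦4, 2↦1, 3↦1, 4↦3, 5↦6, 6↦2]  zeros at y ∈ ∅
  x = 2: [0↦6, 1↦4, 2↦6, 3↦4, 4↦4, 5↦5, 6↦6]  zeros at y ∈ ∅
  x = 3: [0↦6, 1↦6, 2↦3, 3↦3, 4↦5, 5↦1, 6↦4]  zeros at y ∈ ∅
  x = 4: [0↦3, 1↦2, 2↦5, 3↦4, 4↦5, 5↦0, 6↦2]  zeros at y ∈ {5}
  x = 5: [0↦3, 1↦5, 2↦4, 3↦6, 4↦3, 5↦1, 6↦6]  zeros at y ∈ ∅
  x = 6: [0↦5, 1↦0, 2↦6, 3↦1, 4↦5, 5↦3, 6↦1]  zeros at y ∈ {1}
Collecting zeros: affine points = {(0, 1), (0, 6), (4, 5), (6, 1)}.
Total count |C(F_7)_aff| = 4.


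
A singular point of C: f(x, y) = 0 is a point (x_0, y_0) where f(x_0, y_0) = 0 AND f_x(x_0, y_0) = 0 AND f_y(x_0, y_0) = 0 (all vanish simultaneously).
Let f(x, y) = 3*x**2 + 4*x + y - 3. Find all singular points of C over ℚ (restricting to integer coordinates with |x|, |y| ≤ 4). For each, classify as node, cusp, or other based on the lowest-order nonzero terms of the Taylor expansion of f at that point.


No singular points in the scanned grid; C is smooth there.

Compute partial derivatives:
  f_x = 6*x + 4.
  f_y = 1.
f_y = 1 is a nonzero constant, so f_y never vanishes: no point (x, y) can satisfy f = f_x = f_y = 0. In particular no (x, y) ∈ {−4, ..., 4}² is singular; the curve is smooth.


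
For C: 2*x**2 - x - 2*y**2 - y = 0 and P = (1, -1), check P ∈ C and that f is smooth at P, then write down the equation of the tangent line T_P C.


Tangent line at P: 3*x + 3*y = 0.

Step 1: f(1, -1) = 0, so P lies on C.
Step 2: partial derivatives
  f_x(x, y) = 4*x - 1, f_y(x, y) = -4*y - 1.
  f_x(P) = 3, f_y(P) = 3 (gradient nonzero, so P is smooth).
Step 3: tangent line at P: 3·(x − 1) + 3·(y − -1) = 0.
Expanding: 3*x + 3*y = 0.


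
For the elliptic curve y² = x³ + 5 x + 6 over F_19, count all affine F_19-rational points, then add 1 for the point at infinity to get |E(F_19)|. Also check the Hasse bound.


Affine points = {(0, 5), (0, 14), (2, 9), (2, 10), (5, 2), (5, 17), (6, 9), (6, 10), (7, 2), (7, 17), (8, 8), (8, 11), (9, 1), (9, 18), (10, 7), (10, 12), (11, 9), (11, 10), (13, 8), (13, 11), (15, 6), (15, 13), (17, 8), (17, 11), (18, 0)}; affine count = 25; |E(F_19)| = 26.

Discriminant check: Δ ∝ 4a³ + 27b² = 4·5³ + 27·6² = 4·125 + 27·36 ≡ 9 (mod 19). Nonzero ⇒ E is nonsingular.
For each x ∈ F_19, compute rhs = x³ + 5·x + 6 mod 19, then count y ∈ F_19 with y² ≡ rhs.
  x = 0: rhs = 6, matching y values: 5, 14 (2 points).
  x = 1: rhs = 12, matching y values: none (0 points).
  x = 2: rhs = 5, matching y values: 9, 10 (2 points).
  x = 3: rhs = 10, matching y values: none (0 points).
  x = 4: rhs = 14, matching y values: none (0 points).
  x = 5: rhs = 4, matching y values: 2, 17 (2 points).
  x = 6: rhs = 5, matching y values: 9, 10 (2 points).
  x = 7: rhs = 4, matching y values: 2, 17 (2 points).
  x = 8: rhs = 7, matching y values: 8, 11 (2 points).
  x = 9: rhs = 1, matching y values: 1, 18 (2 points).
  x = 10: rhs = 11, matching y values: 7, 12 (2 points).
  x = 11: rhs = 5, matching y values: 9, 10 (2 points).
  x = 12: rhs = 8, matching y values: none (0 points).
  x = 13: rhs = 7, matching y values: 8, 11 (2 points).
  x = 14: rhs = 8, matching y values: none (0 points).
  x = 15: rhs = 17, matching y values: 6, 13 (2 points).
  x = 16: rhs = 2, matching y values: none (0 points).
  x = 17: rhs = 7, matching y values: 8, 11 (2 points).
  x = 18: rhs = 0, matching y values: 0 (1 points).
Total affine count: 25.
Full point count |E(F_19)| = 25 + 1 = 26.
Hasse bound: |26 − (19+1)| = |6| = 6 ≤ 2√19 ≈ 8.7178 ✓.


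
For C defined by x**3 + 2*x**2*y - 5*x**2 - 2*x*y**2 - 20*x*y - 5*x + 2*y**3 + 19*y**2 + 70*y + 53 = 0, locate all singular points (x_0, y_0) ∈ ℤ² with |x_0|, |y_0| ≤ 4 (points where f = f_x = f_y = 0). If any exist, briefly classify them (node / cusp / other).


Singular points: {(3, -2)}; classification: cusp.

Compute partial derivatives:
  f_x = 3*x**2 + 4*x*y - 10*x - 2*y**2 - 20*y - 5.
  f_y = 2*x**2 - 4*x*y - 20*x + 6*y**2 + 38*y + 70.
Scan x_0 ∈ {−4, ..., 4}. For each x_0, f_y(x_0, y) is a polynomial in y; find its integer roots y ∈ {−4, ..., 4}, then test f_x and f at those candidates.
  x = -4: f_y(-4, y) = 6*y**2 + 54*y + 182; no integer root y with |y| ≤ 4.
  x = -3: f_y(-3, y) = 6*y**2 + 50*y + 148; no integer root y with |y| ≤ 4.
  x = -2: f_y(-2, y) = 6*y**2 + 46*y + 118; no integer root y with |y| ≤ 4.
  x = -1: f_y(-1, y) = 6*y**2 + 42*y + 92; no integer root y with |y| ≤ 4.
  x = 0: f_y(0, y) = 6*y**2 + 38*y + 70; no integer root y with |y| ≤ 4.
  x = 1: f_y(1, y) = 6*y**2 + 34*y + 52; no integer root y with |y| ≤ 4.
  x = 2: f_y(2, y) = 6*y**2 + 30*y + 38; no integer root y with |y| ≤ 4.
  x = 3: f_y(3, y) = 6*y**2 + 26*y + 28; vanishes at y ∈ {-2}. (3, -2): f_x = 0, f = 0 — SINGULAR.
  x = 4: f_y(4, y) = 6*y**2 + 22*y + 22; no integer root y with |y| ≤ 4.
Only singular point on the grid: (3, -2).
Classify: substitute x = 3 + u, y = -2 + v and expand: f = u**3 + 2*u**2*v - 2*u*v**2 + 2*v**3 + v**2.
No constant or linear terms (consistent with a singular point). Quadratic part: v**2. Cubic part: u**3 + 2*u**2*v - 2*u*v**2 + 2*v**3.
The quadratic part v**2 is a perfect square, so there is a single (double) tangent line v = 0, i.e. y = -2. Restricting the cubic part to that line (v = 0) leaves u**3 ≠ 0, so f is not divisible by v and the branch is v² ≈ -u**3 to lowest order — this is a cusp.
Classification: cusp.


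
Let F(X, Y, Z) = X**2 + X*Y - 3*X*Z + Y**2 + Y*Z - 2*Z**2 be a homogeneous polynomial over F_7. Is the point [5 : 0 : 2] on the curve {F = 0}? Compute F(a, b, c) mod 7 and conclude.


F(5,0,2) ≡ 1 (mod 7); P is NOT on the curve.

Evaluate F(5, 0, 2) term-by-term (mod 7).
  X**2 ↦ 1·25·1·1 = 25
  X*Y ↦ 1·5·0·1 = 0
  -3*X*Z ↦ -3·5·1·2 = -30
  Y**2 ↦ 1·1·0·1 = 0
  Y*Z ↦ 1·1·0·2 = 0
  -2*Z**2 ↦ -2·1·1·4 = -8
Sum: F(5, 0, 2) = (25) + (0) + (-30) + (0) + (0) + (-8) = -13.
Reducing mod 7: -13 ≡ 1 (mod 7).
Since F(a, b, c) ≡ 1 ≠ 0 (mod 7), P does NOT lie on the curve.


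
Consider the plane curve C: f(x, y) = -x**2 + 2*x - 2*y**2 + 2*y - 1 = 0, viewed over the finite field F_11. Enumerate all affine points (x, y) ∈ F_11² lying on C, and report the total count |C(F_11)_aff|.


Affine F_11-points: {(1, 0), (1, 1), (3, 5), (3, 7), (4, 4), (4, 8), (9, 4), (9, 8), (10, 5), (10, 7)}; count = 10.

For each of the 121 pairs (x, y) ∈ F_11², evaluate f(x, y) mod 11. Record the zeros.
  x = 0: [0↦10, 1↦10, 2↦6, 3↦9, 4↦8, 5↦3, 6↦5, 7↦3, 8↦8, 9↦9, 10↦6]  zeros at y ∈ ∅
  x = 1: [0↦0, 1↦0, 2↦7, 3↦10, 4↦9, 5↦4, 6↦6, 7↦4, 8↦9, 9↦10, 10↦7]  zeros at y ∈ {0, 1}
  x = 2: [0↦10, 1↦10, 2↦6, 3↦9, 4↦8, 5↦3, 6↦5, 7↦3, 8↦8, 9↦9, 10↦6]  zeros at y ∈ ∅
  x = 3: [0↦7, 1↦7, 2↦3, 3↦6, 4↦5, 5↦0, 6↦2, 7↦0, 8↦5, 9↦6, 10↦3]  zeros at y ∈ {5, 7}
  x = 4: [0↦2, 1↦2, 2↦9, 3↦1, 4↦0, 5↦6, 6↦8, 7↦6, 8↦0, 9↦1, 10↦9]  zeros at y ∈ {4, 8}
  x = 5: [0↦6, 1↦6, 2↦2, 3↦5, 4↦4, 5↦10, 6↦1, 7↦10, 8↦4, 9↦5, 10↦2]  zeros at y ∈ ∅
  x = 6: [0↦8, 1↦8, 2↦4, 3↦7, 4↦6, 5↦1, 6↦3, 7↦1, 8↦6, 9↦7, 10↦4]  zeros at y ∈ ∅
  x = 7: [0↦8, 1↦8, 2↦4, 3↦7, 4↦6, 5↦1, 6↦3, 7↦1, 8↦6, 9↦7, 10↦4]  zeros at y ∈ ∅
  x = 8: [0↦6, 1↦6, 2↦2, 3↦5, 4↦4, 5↦10, 6↦1, 7↦10, 8↦4, 9↦5, 10↦2]  zeros at y ∈ ∅
  x = 9: [0↦2, 1↦2, 2↦9, 3↦1, 4↦0, 5↦6, 6↦8, 7↦6, 8↦0, 9↦1, 10↦9]  zeros at y ∈ {4, 8}
  x = 10: [0↦7, 1↦7, 2↦3, 3↦6, 4↦5, 5↦0, 6↦2, 7↦0, 8↦5, 9↦6, 10↦3]  zeros at y ∈ {5, 7}
Collecting zeros: affine points = {(1, 0), (1, 1), (3, 5), (3, 7), (4, 4), (4, 8), (9, 4), (9, 8), (10, 5), (10, 7)}.
Total count |C(F_11)_aff| = 10.


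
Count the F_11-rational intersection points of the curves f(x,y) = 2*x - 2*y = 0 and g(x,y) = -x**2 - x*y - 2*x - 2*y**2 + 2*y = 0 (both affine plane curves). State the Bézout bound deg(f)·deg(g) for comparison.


Common zeros: {(0, 0)}; count = 1; Bézout bound = 2.

deg(f) = 1, deg(g) = 2, so Bézout bound = 2.
Scan x ∈ F_11. For each x, list the y ∈ F_11 with f(x, y) ≡ 0 and those with g(x, y) ≡ 0 (mod 11); the common zeros in that column are the intersection.
  x = 0: f ≡ 0 at y ∈ {0}; g ≡ 0 at y ∈ {0, 1}; common: {0}.
  x = 1: f ≡ 0 at y ∈ {1}; g ≡ 0 at y ∈ ∅; common: ∅.
  x = 2: f ≡ 0 at y ∈ {2}; g ≡ 0 at y ∈ ∅; common: ∅.
  x = 3: f ≡ 0 at y ∈ {3}; g ≡ 0 at y ∈ ∅; common: ∅.
  x = 4: f ≡ 0 at y ∈ {4}; g ≡ 0 at y ∈ ∅; common: ∅.
  x = 5: f ≡ 0 at y ∈ {5}; g ≡ 0 at y ∈ {7, 8}; common: ∅.
  x = 6: f ≡ 0 at y ∈ {6}; g ≡ 0 at y ∈ ∅; common: ∅.
  x = 7: f ≡ 0 at y ∈ {7}; g ≡ 0 at y ∈ {6, 8}; common: ∅.
  x = 8: f ≡ 0 at y ∈ {8}; g ≡ 0 at y ∈ {1, 7}; common: ∅.
  x = 9: f ≡ 0 at y ∈ {9}; g ≡ 0 at y ∈ {0, 2}; common: ∅.
  x = 10: f ≡ 0 at y ∈ {10}; g ≡ 0 at y ∈ ∅; common: ∅.
Collecting: common zeros = {(0, 0)}, so the count is 1.
Comparison with the Bézout bound: 1 ≤ 2 = deg(f)·deg(g), as expected for curves with no common component (the affine F_11-count falls short of the bound because intersections may lie at infinity, over extension fields, or carry multiplicity).


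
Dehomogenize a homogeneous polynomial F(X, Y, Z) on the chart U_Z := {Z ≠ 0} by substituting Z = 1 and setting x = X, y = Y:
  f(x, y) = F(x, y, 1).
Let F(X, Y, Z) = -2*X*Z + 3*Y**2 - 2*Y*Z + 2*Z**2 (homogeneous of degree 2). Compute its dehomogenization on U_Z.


f(x, y) = -2*x + 3*y**2 - 2*y + 2

On U_Z we set Z = 1. Each monomial c·X^i·Y^j·Z^k in F becomes c·x^i·y^j·1^k = c·x^i·y^j.
Substituting Z = 1: F(X, Y, 1) = -2*x + 3*y**2 - 2*y + 2.
Note: deg(f) ≤ deg(F) = 2; strict inequality happens when F is divisible by Z (lost terms).


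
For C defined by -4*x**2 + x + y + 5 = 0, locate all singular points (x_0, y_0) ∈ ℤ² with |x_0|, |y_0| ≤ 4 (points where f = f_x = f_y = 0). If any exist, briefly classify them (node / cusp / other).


No singular points in the scanned grid; C is smooth there.

Compute partial derivatives:
  f_x = 1 - 8*x.
  f_y = 1.
f_y = 1 is a nonzero constant, so f_y never vanishes: no point (x, y) can satisfy f = f_x = f_y = 0. In particular no (x, y) ∈ {−4, ..., 4}² is singular; the curve is smooth.


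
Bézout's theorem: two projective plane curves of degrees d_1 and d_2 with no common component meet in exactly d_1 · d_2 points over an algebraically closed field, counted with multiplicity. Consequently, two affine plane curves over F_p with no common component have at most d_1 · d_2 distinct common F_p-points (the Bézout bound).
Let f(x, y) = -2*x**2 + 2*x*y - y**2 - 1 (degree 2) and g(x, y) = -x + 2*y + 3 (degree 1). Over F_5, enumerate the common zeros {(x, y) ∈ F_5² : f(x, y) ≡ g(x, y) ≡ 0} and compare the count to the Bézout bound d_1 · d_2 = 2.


Common zeros: {(2, 2)}; count = 1; Bézout bound = 2.

deg(f) = 2, deg(g) = 1, so Bézout bound = 2.
Scan x ∈ F_5. For each x, list the y ∈ F_5 with f(x, y) ≡ 0 and those with g(x, y) ≡ 0 (mod 5); the common zeros in that column are the intersection.
  x = 0: f ≡ 0 at y ∈ {2, 3}; g ≡ 0 at y ∈ {1}; common: ∅.
  x = 1: f ≡ 0 at y ∈ ∅; g ≡ 0 at y ∈ {4}; common: ∅.
  x = 2: f ≡ 0 at y ∈ {2}; g ≡ 0 at y ∈ {2}; common: {2}.
  x = 3: f ≡ 0 at y ∈ {3}; g ≡ 0 at y ∈ {0}; common: ∅.
  x = 4: f ≡ 0 at y ∈ ∅; g ≡ 0 at y ∈ {3}; common: ∅.
Collecting: common zeros = {(2, 2)}, so the count is 1.
Comparison with the Bézout bound: 1 ≤ 2 = deg(f)·deg(g), as expected for curves with no common component (the affine F_5-count falls short of the bound because intersections may lie at infinity, over extension fields, or carry multiplicity).


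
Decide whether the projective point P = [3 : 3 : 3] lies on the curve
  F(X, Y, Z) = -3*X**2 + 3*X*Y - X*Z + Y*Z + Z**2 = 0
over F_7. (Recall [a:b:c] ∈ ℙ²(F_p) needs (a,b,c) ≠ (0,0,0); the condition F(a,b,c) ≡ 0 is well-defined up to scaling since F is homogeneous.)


F(3,3,3) ≡ 2 (mod 7); P is NOT on the curve.

Evaluate F(3, 3, 3) term-by-term (mod 7).
  -3*X**2 ↦ -3·9·1·1 = -27
  3*X*Y ↦ 3·3·3·1 = 27
  -X*Z ↦ -1·3·1·3 = -9
  Y*Z ↦ 1·1·3·3 = 9
  Z**2 ↦ 1·1·1·9 = 9
Sum: F(3, 3, 3) = (-27) + (27) + (-9) + (9) + (9) = 9.
Reducing mod 7: 9 ≡ 2 (mod 7).
Since F(a, b, c) ≡ 2 ≠ 0 (mod 7), P does NOT lie on the curve.


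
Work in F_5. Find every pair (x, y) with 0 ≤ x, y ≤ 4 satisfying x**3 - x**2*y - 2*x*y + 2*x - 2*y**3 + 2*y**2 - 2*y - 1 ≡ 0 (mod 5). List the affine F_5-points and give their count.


Affine F_5-points: {(0, 4), (2, 3), (2, 4), (3, 1), (3, 2), (3, 3), (4, 1)}; count = 7.

For each of the 25 pairs (x, y) ∈ F_5², evaluate f(x, y) mod 5. Record the zeros.
  x = 0: [0↦4, 1↦2, 2↦2, 3↦2, 4↦0]  zeros at y ∈ {4}
  x = 1: [0↦2, 1↦2, 2↦4, 3↦1, 4↦1]  zeros at y ∈ ∅
  x = 2: [0↦1, 1↦1, 2↦3, 3↦0, 4↦0]  zeros at y ∈ {3, 4}
  x = 3: [0↦2, 1↦0, 2↦0, 3↦0, 4↦3]  zeros at y ∈ {1, 2, 3}
  x = 4: [0↦1, 1↦0, 2↦1, 3↦2, 4↦1]  zeros at y ∈ {1}
Collecting zeros: affine points = {(0, 4), (2, 3), (2, 4), (3, 1), (3, 2), (3, 3), (4, 1)}.
Total count |C(F_5)_aff| = 7.


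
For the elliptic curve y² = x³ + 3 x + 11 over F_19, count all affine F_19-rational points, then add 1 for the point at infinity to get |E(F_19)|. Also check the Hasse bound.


Affine points = {(0, 7), (0, 12), (2, 5), (2, 14), (3, 3), (3, 16), (4, 7), (4, 12), (6, 6), (6, 13), (9, 8), (9, 11), (11, 8), (11, 11), (13, 9), (13, 10), (14, 2), (14, 17), (15, 7), (15, 12), (17, 4), (17, 15), (18, 8), (18, 11)}; affine count = 24; |E(F_19)| = 25.

Discriminant check: Δ ∝ 4a³ + 27b² = 4·3³ + 27·11² = 4·27 + 27·121 ≡ 12 (mod 19). Nonzero ⇒ E is nonsingular.
For each x ∈ F_19, compute rhs = x³ + 3·x + 11 mod 19, then count y ∈ F_19 with y² ≡ rhs.
  x = 0: rhs = 11, matching y values: 7, 12 (2 points).
  x = 1: rhs = 15, matching y values: none (0 points).
  x = 2: rhs = 6, matching y values: 5, 14 (2 points).
  x = 3: rhs = 9, matching y values: 3, 16 (2 points).
  x = 4: rhs = 11, matching y values: 7, 12 (2 points).
  x = 5: rhs = 18, matching y values: none (0 points).
  x = 6: rhs = 17, matching y values: 6, 13 (2 points).
  x = 7: rhs = 14, matching y values: none (0 points).
  x = 8: rhs = 15, matching y values: none (0 points).
  x = 9: rhs = 7, matching y values: 8, 11 (2 points).
  x = 10: rhs = 15, matching y values: none (0 points).
  x = 11: rhs = 7, matching y values: 8, 11 (2 points).
  x = 12: rhs = 8, matching y values: none (0 points).
  x = 13: rhs = 5, matching y values: 9, 10 (2 points).
  x = 14: rhs = 4, matching y values: 2, 17 (2 points).
  x = 15: rhs = 11, matching y values: 7, 12 (2 points).
  x = 16: rhs = 13, matching y values: none (0 points).
  x = 17: rhs = 16, matching y values: 4, 15 (2 points).
  x = 18: rhs = 7, matching y values: 8, 11 (2 points).
Total affine count: 24.
Full point count |E(F_19)| = 24 + 1 = 25.
Hasse bound: |25 − (19+1)| = |5| = 5 ≤ 2√19 ≈ 8.7178 ✓.


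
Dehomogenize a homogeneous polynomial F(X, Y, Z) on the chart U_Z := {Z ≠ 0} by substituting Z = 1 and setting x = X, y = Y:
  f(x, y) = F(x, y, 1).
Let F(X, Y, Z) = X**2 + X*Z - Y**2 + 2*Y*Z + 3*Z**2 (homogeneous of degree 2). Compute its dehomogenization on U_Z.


f(x, y) = x**2 + x - y**2 + 2*y + 3

On U_Z we set Z = 1. Each monomial c·X^i·Y^j·Z^k in F becomes c·x^i·y^j·1^k = c·x^i·y^j.
Substituting Z = 1: F(X, Y, 1) = x**2 + x - y**2 + 2*y + 3.
Note: deg(f) ≤ deg(F) = 2; strict inequality happens when F is divisible by Z (lost terms).


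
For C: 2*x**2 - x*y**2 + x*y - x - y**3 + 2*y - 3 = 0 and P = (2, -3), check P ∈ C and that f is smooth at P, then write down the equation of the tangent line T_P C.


Tangent line at P: -5*x - 11*y - 23 = 0.

Step 1: f(2, -3) = 0, so P lies on C.
Step 2: partial derivatives
  f_x(x, y) = 4*x - y**2 + y - 1, f_y(x, y) = -2*x*y + x - 3*y**2 + 2.
  f_x(P) = -5, f_y(P) = -11 (gradient nonzero, so P is smooth).
Step 3: tangent line at P: -5·(x − 2) + -11·(y − -3) = 0.
Expanding: -5*x - 11*y - 23 = 0.


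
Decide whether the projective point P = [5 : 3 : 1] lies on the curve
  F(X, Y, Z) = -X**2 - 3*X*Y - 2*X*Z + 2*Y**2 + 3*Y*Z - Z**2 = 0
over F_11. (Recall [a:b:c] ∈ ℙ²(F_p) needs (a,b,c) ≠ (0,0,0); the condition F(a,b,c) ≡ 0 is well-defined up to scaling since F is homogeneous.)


F(5,3,1) ≡ 1 (mod 11); P is NOT on the curve.

Evaluate F(5, 3, 1) term-by-term (mod 11).
  -X**2 ↦ -1·25·1·1 = -25
  -3*X*Y ↦ -3·5·3·1 = -45
  -2*X*Z ↦ -2·5·1·1 = -10
  2*Y**2 ↦ 2·1·9·1 = 18
  3*Y*Z ↦ 3·1·3·1 = 9
  -Z**2 ↦ -1·1·1·1 = -1
Sum: F(5, 3, 1) = (-25) + (-45) + (-10) + (18) + (9) + (-1) = -54.
Reducing mod 11: -54 ≡ 1 (mod 11).
Since F(a, b, c) ≡ 1 ≠ 0 (mod 11), P does NOT lie on the curve.


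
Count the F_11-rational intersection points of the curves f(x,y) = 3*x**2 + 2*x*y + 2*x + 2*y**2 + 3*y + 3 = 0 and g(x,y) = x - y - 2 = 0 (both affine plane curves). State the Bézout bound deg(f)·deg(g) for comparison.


Common zeros: ∅; count = 0; Bézout bound = 2.

deg(f) = 2, deg(g) = 1, so Bézout bound = 2.
Scan x ∈ F_11. For each x, list the y ∈ F_11 with f(x, y) ≡ 0 and those with g(x, y) ≡ 0 (mod 11); the common zeros in that column are the intersection.
  x = 0: f ≡ 0 at y ∈ ∅; g ≡ 0 at y ∈ {9}; common: ∅.
  x = 1: f ≡ 0 at y ∈ {6, 8}; g ≡ 0 at y ∈ {10}; common: ∅.
  x = 2: f ≡ 0 at y ∈ ∅; g ≡ 0 at y ∈ {0}; common: ∅.
  x = 3: f ≡ 0 at y ∈ ∅; g ≡ 0 at y ∈ {1}; common: ∅.
  x = 4: f ≡ 0 at y ∈ {3, 8}; g ≡ 0 at y ∈ {2}; common: ∅.
  x = 5: f ≡ 0 at y ∈ {0, 10}; g ≡ 0 at y ∈ {3}; common: ∅.
  x = 6: f ≡ 0 at y ∈ {10}; g ≡ 0 at y ∈ {4}; common: ∅.
  x = 7: f ≡ 0 at y ∈ {4}; g ≡ 0 at y ∈ {5}; common: ∅.
  x = 8: f ≡ 0 at y ∈ {3, 4}; g ≡ 0 at y ∈ {6}; common: ∅.
  x = 9: f ≡ 0 at y ∈ {0, 6}; g ≡ 0 at y ∈ {7}; common: ∅.
  x = 10: f ≡ 0 at y ∈ ∅; g ≡ 0 at y ∈ {8}; common: ∅.
Collecting: common zeros = ∅, so the count is 0.
Comparison with the Bézout bound: 0 ≤ 2 = deg(f)·deg(g), as expected for curves with no common component (the affine F_11-count falls short of the bound because intersections may lie at infinity, over extension fields, or carry multiplicity).


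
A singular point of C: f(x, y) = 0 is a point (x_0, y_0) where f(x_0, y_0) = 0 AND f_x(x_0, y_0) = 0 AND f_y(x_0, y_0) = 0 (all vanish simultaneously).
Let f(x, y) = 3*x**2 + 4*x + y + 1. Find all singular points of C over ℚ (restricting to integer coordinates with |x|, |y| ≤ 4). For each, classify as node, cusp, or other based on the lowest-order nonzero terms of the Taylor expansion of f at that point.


No singular points in the scanned grid; C is smooth there.

Compute partial derivatives:
  f_x = 6*x + 4.
  f_y = 1.
f_y = 1 is a nonzero constant, so f_y never vanishes: no point (x, y) can satisfy f = f_x = f_y = 0. In particular no (x, y) ∈ {−4, ..., 4}² is singular; the curve is smooth.
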